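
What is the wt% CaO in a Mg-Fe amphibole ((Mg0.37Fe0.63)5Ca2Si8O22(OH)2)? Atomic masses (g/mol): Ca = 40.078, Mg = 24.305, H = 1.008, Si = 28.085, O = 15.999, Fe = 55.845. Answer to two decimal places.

12.30 wt%

Formula mass = 911.704 g/mol.
2 Ca → 2.0000 mol CaO per formula unit; M(CaO) = 56.077, so CaO mass = 112.154 g.
112.154/911.704 × 100 = 12.30 wt%.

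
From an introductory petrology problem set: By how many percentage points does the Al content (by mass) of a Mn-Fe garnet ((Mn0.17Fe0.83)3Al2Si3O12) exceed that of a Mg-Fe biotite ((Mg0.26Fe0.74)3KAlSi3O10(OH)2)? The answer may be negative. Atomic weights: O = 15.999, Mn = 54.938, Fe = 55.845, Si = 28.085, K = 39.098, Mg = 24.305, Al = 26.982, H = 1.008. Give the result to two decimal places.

Al in (Mn0.17Fe0.83)3Al2Si3O12: molar mass 497.279 g/mol; 2×26.982 = 53.964 g → 10.85 wt%.
Al in (Mg0.26Fe0.74)3KAlSi3O10(OH)2: molar mass 487.273 g/mol; 1×26.982 = 26.982 g → 5.54 wt%.
Difference = 10.85 − 5.54 = 5.31 percentage points.

5.31 percentage points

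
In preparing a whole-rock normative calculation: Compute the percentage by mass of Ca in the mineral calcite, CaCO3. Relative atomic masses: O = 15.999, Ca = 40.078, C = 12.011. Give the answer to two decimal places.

40.04 weight percent

M(CaCO3) = 100.086 g/mol.
Ca contributes 1 × 40.078 = 40.078 g per mole.
40.078/100.086 = 0.4004 → 40.04%.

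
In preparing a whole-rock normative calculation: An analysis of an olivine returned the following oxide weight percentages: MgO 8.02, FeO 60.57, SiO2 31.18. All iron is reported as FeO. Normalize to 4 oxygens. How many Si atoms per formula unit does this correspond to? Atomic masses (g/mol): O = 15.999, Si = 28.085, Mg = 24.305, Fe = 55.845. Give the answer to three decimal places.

8.02 wt% MgO ÷ 40.304 g/mol = 0.19899 mol, giving 0.19899 Mg and 0.19899 O.
60.57 wt% FeO ÷ 71.844 g/mol = 0.84308 mol, giving 0.84308 Fe and 0.84308 O.
31.18 wt% SiO2 ÷ 60.083 g/mol = 0.51895 mol, giving 0.51895 Si and 1.03790 O.
Oxygen sums to 2.07997; scaling by 4/2.07997 = 1.92310 puts the formula on 4 O.
Si: 0.51895 × 1.92310 = 0.998 atoms per formula unit.

0.998 Si apfu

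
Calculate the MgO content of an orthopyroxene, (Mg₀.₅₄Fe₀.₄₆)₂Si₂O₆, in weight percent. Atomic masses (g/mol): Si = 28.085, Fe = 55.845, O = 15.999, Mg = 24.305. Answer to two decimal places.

M((Mg₀.₅₄Fe₀.₄₆)₂Si₂O₆) = 229.791 g/mol; M(MgO) = 40.304 g/mol.
Moles MgO per formula unit = 1.08 Mg ÷ 1 = 1.0800.
MgO fraction = (1.0800 × 40.304) / 229.791 = 43.528/229.791 = 0.1894.

18.94 wt%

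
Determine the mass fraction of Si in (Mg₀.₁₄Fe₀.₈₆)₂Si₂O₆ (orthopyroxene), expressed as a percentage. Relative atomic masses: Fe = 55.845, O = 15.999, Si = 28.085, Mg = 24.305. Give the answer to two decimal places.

Molar mass of (Mg₀.₁₄Fe₀.₈₆)₂Si₂O₆: 0.28×24.305 + 1.72×55.845 + 2×28.085 + 6×15.999 = 255.023 g/mol.
Mass of Si per formula unit: 2 × 28.085 = 56.170 g.
Weight fraction Si = 56.170 / 255.023 = 0.2203.

22.03 weight percent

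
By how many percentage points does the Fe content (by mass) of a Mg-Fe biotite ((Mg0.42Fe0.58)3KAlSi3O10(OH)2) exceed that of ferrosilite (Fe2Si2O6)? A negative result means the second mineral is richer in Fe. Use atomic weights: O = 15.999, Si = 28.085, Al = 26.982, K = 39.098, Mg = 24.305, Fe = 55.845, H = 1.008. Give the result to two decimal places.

M((Mg0.42Fe0.58)3KAlSi3O10(OH)2) = 472.134 g/mol, so wt% Fe = 97.170/472.134 × 100 = 20.58%.
M(Fe2Si2O6) = 263.854 g/mol, so wt% Fe = 111.690/263.854 × 100 = 42.33%.
20.58 − 42.33 = -21.75 pp.

-21.75 percentage points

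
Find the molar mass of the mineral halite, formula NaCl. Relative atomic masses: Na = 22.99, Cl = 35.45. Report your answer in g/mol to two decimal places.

58.44 g/mol

The formula mass is the sum 1×22.99 + 1×35.45.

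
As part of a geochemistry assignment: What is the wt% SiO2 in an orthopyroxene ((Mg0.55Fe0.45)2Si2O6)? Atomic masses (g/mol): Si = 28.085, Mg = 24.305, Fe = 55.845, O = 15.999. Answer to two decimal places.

52.44 wt%

Molar mass of (Mg0.55Fe0.45)2Si2O6 = 1.10*24.305 + 0.90*55.845 + 2*28.085 + 6*15.999 = 229.160 g/mol.
Each formula unit contains 2 Si, equivalent to 2/1 = 2.0000 mol SiO2.
M(SiO2) = 1×28.085 + 2×15.999 = 60.083 g/mol.
Mass of SiO2 per formula unit = 2.0000 × 60.083 = 120.166 g.
SiO2 wt% = 120.166 / 229.160 × 100 = 52.44%.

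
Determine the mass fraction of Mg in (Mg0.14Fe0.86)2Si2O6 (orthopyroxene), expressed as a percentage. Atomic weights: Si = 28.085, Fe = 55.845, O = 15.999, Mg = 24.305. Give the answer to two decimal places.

M((Mg0.14Fe0.86)2Si2O6) = 255.023 g/mol.
Mg contributes 0.28 × 24.305 = 6.805 g per mole.
6.805/255.023 = 0.0267 → 2.67%.

2.67 wt%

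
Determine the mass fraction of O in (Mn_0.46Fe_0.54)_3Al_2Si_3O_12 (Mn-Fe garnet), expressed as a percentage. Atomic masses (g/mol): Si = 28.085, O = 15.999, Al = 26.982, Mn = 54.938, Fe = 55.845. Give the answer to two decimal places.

Formula mass = 1.38×54.938 + 1.62×55.845 + 2×26.982 + 3×28.085 + 12×15.999 = 496.490 g/mol, of which 191.988 g is O.
So O makes up 191.988/496.490 = 0.3867 of the mass, i.e. 38.67%.

38.67 weight percent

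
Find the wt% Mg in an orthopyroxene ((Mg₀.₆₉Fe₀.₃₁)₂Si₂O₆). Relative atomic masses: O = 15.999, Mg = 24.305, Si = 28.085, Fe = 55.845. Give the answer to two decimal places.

15.22 wt%

M((Mg₀.₆₉Fe₀.₃₁)₂Si₂O₆) = 220.329 g/mol.
Mg contributes 1.38 × 24.305 = 33.541 g per mole.
33.541/220.329 = 0.1522 → 15.22%.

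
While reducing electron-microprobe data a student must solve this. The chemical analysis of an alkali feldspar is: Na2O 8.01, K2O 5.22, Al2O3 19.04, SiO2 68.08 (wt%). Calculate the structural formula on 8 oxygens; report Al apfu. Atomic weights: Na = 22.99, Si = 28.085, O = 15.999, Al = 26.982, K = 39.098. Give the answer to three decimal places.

0.992 Al apfu

8.01 wt% Na2O ÷ 61.979 g/mol = 0.12924 mol, giving 0.25848 Na and 0.12924 O.
5.22 wt% K2O ÷ 94.195 g/mol = 0.05542 mol, giving 0.11084 K and 0.05542 O.
19.04 wt% Al2O3 ÷ 101.961 g/mol = 0.18674 mol, giving 0.37348 Al and 0.56022 O.
68.08 wt% SiO2 ÷ 60.083 g/mol = 1.13310 mol, giving 1.13310 Si and 2.26620 O.
Oxygen sums to 3.01108; scaling by 8/3.01108 = 2.65685 puts the formula on 8 O.
Al: 0.37348 × 2.65685 = 0.992 atoms per formula unit.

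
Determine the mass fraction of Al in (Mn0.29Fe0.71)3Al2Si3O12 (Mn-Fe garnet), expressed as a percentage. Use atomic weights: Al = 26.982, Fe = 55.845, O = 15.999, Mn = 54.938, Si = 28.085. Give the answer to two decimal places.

10.86 mass %

Molar mass of (Mn0.29Fe0.71)3Al2Si3O12: 0.87*54.938 + 2.13*55.845 + 2*26.982 + 3*28.085 + 12*15.999 = 496.953 g/mol.
Mass of Al per formula unit: 2 × 26.982 = 53.964 g.
Weight fraction Al = 53.964 / 496.953 = 0.1086.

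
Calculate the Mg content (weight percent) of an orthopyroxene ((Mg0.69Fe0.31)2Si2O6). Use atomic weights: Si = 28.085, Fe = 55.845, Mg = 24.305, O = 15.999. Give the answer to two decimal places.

15.22 weight percent

Molar mass of (Mg0.69Fe0.31)2Si2O6: 1.38×24.305 + 0.62×55.845 + 2×28.085 + 6×15.999 = 220.329 g/mol.
Mass of Mg per formula unit: 1.38 × 24.305 = 33.541 g.
Weight fraction Mg = 33.541 / 220.329 = 0.1522.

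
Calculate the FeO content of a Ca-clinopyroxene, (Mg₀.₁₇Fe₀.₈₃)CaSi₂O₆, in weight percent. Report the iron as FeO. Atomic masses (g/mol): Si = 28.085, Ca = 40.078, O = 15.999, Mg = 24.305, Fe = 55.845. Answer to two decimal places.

24.57 wt%

Molar mass of (Mg₀.₁₇Fe₀.₈₃)CaSi₂O₆ = 0.17×24.305 + 0.83×55.845 + 1×40.078 + 2×28.085 + 6×15.999 = 242.725 g/mol.
Each formula unit contains 0.83 Fe, equivalent to 0.83/1 = 0.8300 mol FeO.
M(FeO) = 1×55.845 + 1×15.999 = 71.844 g/mol.
Mass of FeO per formula unit = 0.8300 × 71.844 = 59.631 g.
FeO wt% = 59.631 / 242.725 × 100 = 24.57%.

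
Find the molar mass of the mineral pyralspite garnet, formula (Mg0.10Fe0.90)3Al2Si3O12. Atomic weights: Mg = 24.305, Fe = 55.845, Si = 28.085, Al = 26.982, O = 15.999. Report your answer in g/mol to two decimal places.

M = 0.30(24.305) + 2.70(55.845) + 2(26.982) + 3(28.085) + 12(15.999)

488.28 g/mol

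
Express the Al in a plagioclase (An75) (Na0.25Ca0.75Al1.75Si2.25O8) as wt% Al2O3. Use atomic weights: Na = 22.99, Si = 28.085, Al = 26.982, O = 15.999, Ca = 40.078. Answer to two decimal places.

M(Na0.25Ca0.75Al1.75Si2.25O8) = 274.208 g/mol; M(Al2O3) = 101.961 g/mol.
Moles Al2O3 per formula unit = 1.75 Al ÷ 2 = 0.8750.
Al2O3 fraction = (0.8750 × 101.961) / 274.208 = 89.216/274.208 = 0.3254.

32.54 wt%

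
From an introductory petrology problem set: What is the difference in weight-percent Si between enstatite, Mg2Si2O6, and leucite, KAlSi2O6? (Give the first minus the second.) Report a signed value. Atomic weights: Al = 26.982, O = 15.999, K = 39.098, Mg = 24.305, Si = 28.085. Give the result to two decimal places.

2.24 percentage points

M(Mg2Si2O6) = 200.774 g/mol, so wt% Si = 56.170/200.774 × 100 = 27.98%.
M(KAlSi2O6) = 218.244 g/mol, so wt% Si = 56.170/218.244 × 100 = 25.74%.
27.98 − 25.74 = 2.24 pp.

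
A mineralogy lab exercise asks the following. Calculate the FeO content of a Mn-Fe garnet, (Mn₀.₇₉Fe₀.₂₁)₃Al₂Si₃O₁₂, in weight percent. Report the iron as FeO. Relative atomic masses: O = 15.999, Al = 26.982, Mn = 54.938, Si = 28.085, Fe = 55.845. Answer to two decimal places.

9.13 wt%

Formula mass = 495.592 g/mol.
0.63 Fe → 0.6300 mol FeO per formula unit; M(FeO) = 71.844, so FeO mass = 45.262 g.
45.262/495.592 × 100 = 9.13 wt%.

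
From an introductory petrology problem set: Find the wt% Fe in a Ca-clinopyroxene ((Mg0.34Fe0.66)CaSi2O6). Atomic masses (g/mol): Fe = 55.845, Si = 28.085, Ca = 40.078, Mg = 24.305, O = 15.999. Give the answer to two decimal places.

15.53 weight percent

M((Mg0.34Fe0.66)CaSi2O6) = 237.363 g/mol.
Fe contributes 0.66 × 55.845 = 36.858 g per mole.
36.858/237.363 = 0.1553 → 15.53%.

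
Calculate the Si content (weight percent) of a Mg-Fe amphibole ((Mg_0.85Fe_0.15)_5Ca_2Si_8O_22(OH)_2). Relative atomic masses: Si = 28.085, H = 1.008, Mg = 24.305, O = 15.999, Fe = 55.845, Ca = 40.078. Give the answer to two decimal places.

Formula mass = 4.25×24.305 + 0.75×55.845 + 2×40.078 + 8×28.085 + 24×15.999 + 2×1.008 = 836.008 g/mol, of which 224.680 g is Si.
So Si makes up 224.680/836.008 = 0.2688 of the mass, i.e. 26.88%.

26.88 weight percent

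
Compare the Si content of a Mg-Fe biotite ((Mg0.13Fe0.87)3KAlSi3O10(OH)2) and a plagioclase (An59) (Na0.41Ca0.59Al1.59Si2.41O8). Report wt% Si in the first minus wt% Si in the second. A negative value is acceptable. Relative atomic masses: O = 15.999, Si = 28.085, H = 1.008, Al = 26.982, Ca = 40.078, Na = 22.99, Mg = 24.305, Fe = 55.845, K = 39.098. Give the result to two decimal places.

First mineral: 84.255 g Si in 499.573 g formula = 16.87 wt% Si.
Second mineral: 67.685 g Si in 271.650 g formula = 24.92 wt% Si.
16.87% − 24.92% gives a difference of -8.05 percentage points.

-8.05 percentage points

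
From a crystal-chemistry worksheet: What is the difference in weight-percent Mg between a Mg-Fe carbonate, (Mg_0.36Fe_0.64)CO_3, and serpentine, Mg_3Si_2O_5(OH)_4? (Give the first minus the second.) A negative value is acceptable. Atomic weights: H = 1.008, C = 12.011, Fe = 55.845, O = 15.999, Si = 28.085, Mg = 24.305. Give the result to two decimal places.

M((Mg_0.36Fe_0.64)CO_3) = 104.499 g/mol, so wt% Mg = 8.750/104.499 × 100 = 8.37%.
M(Mg_3Si_2O_5(OH)_4) = 277.108 g/mol, so wt% Mg = 72.915/277.108 × 100 = 26.31%.
8.37 − 26.31 = -17.94 pp.

-17.94 percentage points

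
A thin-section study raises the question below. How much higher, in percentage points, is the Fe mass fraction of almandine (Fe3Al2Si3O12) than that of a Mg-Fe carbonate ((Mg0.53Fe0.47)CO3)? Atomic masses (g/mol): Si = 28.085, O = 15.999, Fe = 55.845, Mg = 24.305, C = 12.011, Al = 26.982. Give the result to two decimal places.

7.18 percentage points

Fe in Fe3Al2Si3O12: molar mass 497.742 g/mol; 3×55.845 = 167.535 g → 33.66 wt%.
Fe in (Mg0.53Fe0.47)CO3: molar mass 99.137 g/mol; 0.47×55.845 = 26.247 g → 26.48 wt%.
Difference = 33.66 − 26.48 = 7.18 percentage points.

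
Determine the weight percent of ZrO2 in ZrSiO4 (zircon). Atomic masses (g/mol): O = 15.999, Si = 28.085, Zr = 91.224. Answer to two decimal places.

Formula mass = 183.305 g/mol.
1 Zr → 1.0000 mol ZrO2 per formula unit; M(ZrO2) = 123.222, so ZrO2 mass = 123.222 g.
123.222/183.305 × 100 = 67.22 wt%.

67.22 wt%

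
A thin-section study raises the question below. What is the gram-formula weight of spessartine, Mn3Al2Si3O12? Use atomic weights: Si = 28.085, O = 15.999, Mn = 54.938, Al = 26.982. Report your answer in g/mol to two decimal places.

Mn: 3 × 54.938 = 164.8140
Al: 2 × 26.982 = 53.9640
Si: 3 × 28.085 = 84.2550
O: 12 × 15.999 = 191.9880
Summing the contributions gives the formula mass.

495.02 g/mol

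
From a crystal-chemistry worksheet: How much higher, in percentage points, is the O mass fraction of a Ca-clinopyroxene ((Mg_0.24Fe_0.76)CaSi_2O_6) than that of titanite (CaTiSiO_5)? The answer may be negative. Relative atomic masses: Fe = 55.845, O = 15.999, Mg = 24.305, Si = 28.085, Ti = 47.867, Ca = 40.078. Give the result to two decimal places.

-0.90 percentage points

O in (Mg_0.24Fe_0.76)CaSi_2O_6: molar mass 240.517 g/mol; 6×15.999 = 95.994 g → 39.91 wt%.
O in CaTiSiO_5: molar mass 196.025 g/mol; 5×15.999 = 79.995 g → 40.81 wt%.
Difference = 39.91 − 40.81 = -0.90 percentage points.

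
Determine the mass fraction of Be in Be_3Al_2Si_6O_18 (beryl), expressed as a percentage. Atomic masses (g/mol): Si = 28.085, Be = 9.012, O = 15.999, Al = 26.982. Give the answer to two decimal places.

5.03 wt%

M(Be_3Al_2Si_6O_18) = 537.492 g/mol.
Be contributes 3 × 9.012 = 27.036 g per mole.
27.036/537.492 = 0.0503 → 5.03%.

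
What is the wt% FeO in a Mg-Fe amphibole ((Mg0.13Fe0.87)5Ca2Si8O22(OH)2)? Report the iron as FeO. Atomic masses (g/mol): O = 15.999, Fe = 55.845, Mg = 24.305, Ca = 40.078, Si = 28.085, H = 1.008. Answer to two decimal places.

Molar mass of (Mg0.13Fe0.87)5Ca2Si8O22(OH)2 = 0.65·24.305 + 4.35·55.845 + 2·40.078 + 8·28.085 + 24·15.999 + 2·1.008 = 949.552 g/mol.
Each formula unit contains 4.35 Fe, equivalent to 4.35/1 = 4.3500 mol FeO.
M(FeO) = 1×55.845 + 1×15.999 = 71.844 g/mol.
Mass of FeO per formula unit = 4.3500 × 71.844 = 312.521 g.
FeO wt% = 312.521 / 949.552 × 100 = 32.91%.

32.91 wt%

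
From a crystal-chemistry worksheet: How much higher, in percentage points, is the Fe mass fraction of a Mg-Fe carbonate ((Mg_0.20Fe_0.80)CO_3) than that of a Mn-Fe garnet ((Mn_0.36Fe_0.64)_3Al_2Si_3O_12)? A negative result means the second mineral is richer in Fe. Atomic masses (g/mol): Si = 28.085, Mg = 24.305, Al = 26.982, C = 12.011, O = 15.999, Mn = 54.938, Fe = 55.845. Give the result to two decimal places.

19.20 percentage points

M((Mg_0.20Fe_0.80)CO_3) = 109.545 g/mol, so wt% Fe = 44.676/109.545 × 100 = 40.78%.
M((Mn_0.36Fe_0.64)_3Al_2Si_3O_12) = 496.762 g/mol, so wt% Fe = 107.222/496.762 × 100 = 21.58%.
40.78 − 21.58 = 19.20 pp.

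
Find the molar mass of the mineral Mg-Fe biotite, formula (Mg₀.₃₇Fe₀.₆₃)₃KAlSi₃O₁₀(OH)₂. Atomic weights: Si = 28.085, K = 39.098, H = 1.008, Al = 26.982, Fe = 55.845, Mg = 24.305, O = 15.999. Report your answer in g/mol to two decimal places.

M = 1.11(24.305) + 1.89(55.845) + 1(39.098) + 1(26.982) + 3(28.085) + 12(15.999) + 2(1.008)

476.86 g/mol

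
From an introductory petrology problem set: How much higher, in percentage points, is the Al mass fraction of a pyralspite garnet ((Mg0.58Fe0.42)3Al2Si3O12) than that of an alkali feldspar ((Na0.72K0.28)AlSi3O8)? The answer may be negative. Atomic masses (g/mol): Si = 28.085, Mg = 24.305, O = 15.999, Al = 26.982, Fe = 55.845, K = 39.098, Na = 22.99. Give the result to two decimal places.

2.07 percentage points

M((Mg0.58Fe0.42)3Al2Si3O12) = 442.862 g/mol, so wt% Al = 53.964/442.862 × 100 = 12.19%.
M((Na0.72K0.28)AlSi3O8) = 266.729 g/mol, so wt% Al = 26.982/266.729 × 100 = 10.12%.
12.19 − 10.12 = 2.07 pp.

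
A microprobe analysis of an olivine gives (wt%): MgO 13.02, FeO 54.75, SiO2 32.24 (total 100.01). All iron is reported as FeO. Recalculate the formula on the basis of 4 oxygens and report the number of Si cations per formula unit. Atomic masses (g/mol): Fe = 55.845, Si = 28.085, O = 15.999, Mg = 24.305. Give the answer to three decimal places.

0.994 Si apfu

MgO: 13.02/40.304 = 0.32304 mol → 0.32304 mol Mg, 0.32304 mol O.
FeO: 54.75/71.844 = 0.76207 mol → 0.76207 mol Fe, 0.76207 mol O.
SiO2: 32.24/60.083 = 0.53659 mol → 0.53659 mol Si, 1.07318 mol O.
Total oxygen = 2.15829 mol. Normalization factor = 4/2.15829 = 1.85332.
Si per 4 O = 0.53659 × 1.85332 = 0.994.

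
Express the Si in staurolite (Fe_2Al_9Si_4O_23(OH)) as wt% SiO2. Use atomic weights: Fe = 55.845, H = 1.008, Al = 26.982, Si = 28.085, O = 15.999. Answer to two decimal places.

Molar mass of Fe_2Al_9Si_4O_23(OH) = 2×55.845 + 9×26.982 + 4×28.085 + 24×15.999 + 1×1.008 = 851.852 g/mol.
Each formula unit contains 4 Si, equivalent to 4/1 = 4.0000 mol SiO2.
M(SiO2) = 1×28.085 + 2×15.999 = 60.083 g/mol.
Mass of SiO2 per formula unit = 4.0000 × 60.083 = 240.332 g.
SiO2 wt% = 240.332 / 851.852 × 100 = 28.21%.

28.21 wt%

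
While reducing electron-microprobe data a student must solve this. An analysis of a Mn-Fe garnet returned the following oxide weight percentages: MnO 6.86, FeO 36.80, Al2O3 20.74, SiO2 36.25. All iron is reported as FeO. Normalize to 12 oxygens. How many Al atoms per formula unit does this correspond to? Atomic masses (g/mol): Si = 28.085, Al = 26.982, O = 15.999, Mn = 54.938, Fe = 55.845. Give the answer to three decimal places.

2.012 Al apfu

MnO (M=70.937): mol = 0.09671; Mn = 0.09671, O = 0.09671.
FeO (M=71.844): mol = 0.51222; Fe = 0.51222, O = 0.51222.
Al2O3 (M=101.961): mol = 0.20341; Al = 0.40682, O = 0.61023.
SiO2 (M=60.083): mol = 0.60333; Si = 0.60333, O = 1.20666.
ΣO = 2.42582; factor = 12/ΣO = 4.94678.
Al apfu = 0.40682 × 4.94678 = 2.012.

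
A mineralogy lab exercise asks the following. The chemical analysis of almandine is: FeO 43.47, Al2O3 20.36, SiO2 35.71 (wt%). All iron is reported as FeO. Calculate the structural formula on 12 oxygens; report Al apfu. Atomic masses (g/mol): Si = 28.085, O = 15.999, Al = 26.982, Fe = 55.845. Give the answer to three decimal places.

FeO (M=71.844): mol = 0.60506; Fe = 0.60506, O = 0.60506.
Al2O3 (M=101.961): mol = 0.19968; Al = 0.39936, O = 0.59904.
SiO2 (M=60.083): mol = 0.59434; Si = 0.59434, O = 1.18868.
ΣO = 2.39278; factor = 12/ΣO = 5.01509.
Al apfu = 0.39936 × 5.01509 = 2.003.

2.003 Al apfu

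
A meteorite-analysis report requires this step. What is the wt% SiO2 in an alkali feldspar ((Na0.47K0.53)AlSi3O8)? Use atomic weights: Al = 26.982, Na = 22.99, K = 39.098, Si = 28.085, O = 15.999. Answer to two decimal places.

66.57 wt%

Formula mass = 270.756 g/mol.
3 Si → 3.0000 mol SiO2 per formula unit; M(SiO2) = 60.083, so SiO2 mass = 180.249 g.
180.249/270.756 × 100 = 66.57 wt%.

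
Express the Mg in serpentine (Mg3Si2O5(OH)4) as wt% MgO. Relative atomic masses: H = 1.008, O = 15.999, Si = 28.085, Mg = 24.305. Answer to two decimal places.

Molar mass of Mg3Si2O5(OH)4 = 3·24.305 + 2·28.085 + 9·15.999 + 4·1.008 = 277.108 g/mol.
Each formula unit contains 3 Mg, equivalent to 3/1 = 3.0000 mol MgO.
M(MgO) = 1×24.305 + 1×15.999 = 40.304 g/mol.
Mass of MgO per formula unit = 3.0000 × 40.304 = 120.912 g.
MgO wt% = 120.912 / 277.108 × 100 = 43.63%.

43.63 wt%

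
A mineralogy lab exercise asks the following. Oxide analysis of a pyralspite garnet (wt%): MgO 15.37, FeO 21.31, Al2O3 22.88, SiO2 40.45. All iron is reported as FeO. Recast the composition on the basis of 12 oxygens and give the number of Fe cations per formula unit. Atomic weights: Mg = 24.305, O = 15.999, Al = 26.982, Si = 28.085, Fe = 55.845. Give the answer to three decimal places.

1.319 Fe apfu

MgO (M=40.304): mol = 0.38135; Mg = 0.38135, O = 0.38135.
FeO (M=71.844): mol = 0.29661; Fe = 0.29661, O = 0.29661.
Al2O3 (M=101.961): mol = 0.22440; Al = 0.44880, O = 0.67320.
SiO2 (M=60.083): mol = 0.67324; Si = 0.67324, O = 1.34648.
ΣO = 2.69764; factor = 12/ΣO = 4.44833.
Fe apfu = 0.29661 × 4.44833 = 1.319.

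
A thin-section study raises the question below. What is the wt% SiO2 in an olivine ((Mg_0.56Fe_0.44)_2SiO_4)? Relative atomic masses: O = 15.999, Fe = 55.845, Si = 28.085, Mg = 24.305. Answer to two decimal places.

M((Mg_0.56Fe_0.44)_2SiO_4) = 168.446 g/mol; M(SiO2) = 60.083 g/mol.
Moles SiO2 per formula unit = 1 Si ÷ 1 = 1.0000.
SiO2 fraction = (1.0000 × 60.083) / 168.446 = 60.083/168.446 = 0.3567.

35.67 wt%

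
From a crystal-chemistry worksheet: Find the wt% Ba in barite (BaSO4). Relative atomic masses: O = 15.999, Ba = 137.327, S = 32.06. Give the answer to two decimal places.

M(BaSO4) = 233.383 g/mol.
Ba contributes 1 × 137.327 = 137.327 g per mole.
137.327/233.383 = 0.5884 → 58.84%.

58.84 mass %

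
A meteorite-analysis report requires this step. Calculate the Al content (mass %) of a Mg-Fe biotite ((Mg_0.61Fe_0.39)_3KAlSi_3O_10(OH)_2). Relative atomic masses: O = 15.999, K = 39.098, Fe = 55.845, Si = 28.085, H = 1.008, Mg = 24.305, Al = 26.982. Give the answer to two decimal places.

5.94 mass %

Molar mass of (Mg_0.61Fe_0.39)_3KAlSi_3O_10(OH)_2: 1.83*24.305 + 1.17*55.845 + 1*39.098 + 1*26.982 + 3*28.085 + 12*15.999 + 2*1.008 = 454.156 g/mol.
Mass of Al per formula unit: 1 × 26.982 = 26.982 g.
Weight fraction Al = 26.982 / 454.156 = 0.0594.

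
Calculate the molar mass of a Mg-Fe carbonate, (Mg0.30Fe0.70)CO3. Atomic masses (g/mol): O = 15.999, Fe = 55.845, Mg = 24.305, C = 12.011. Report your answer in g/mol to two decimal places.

106.39 g/mol

M = 0.30×24.305 + 0.70×55.845 + 1×12.011 + 3×15.999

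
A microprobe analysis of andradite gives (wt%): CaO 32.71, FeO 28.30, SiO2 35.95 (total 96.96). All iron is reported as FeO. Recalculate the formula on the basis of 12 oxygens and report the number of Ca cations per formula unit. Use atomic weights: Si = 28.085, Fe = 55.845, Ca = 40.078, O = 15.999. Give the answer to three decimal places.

3.220 Ca apfu

CaO: 32.71/56.077 = 0.58331 mol → 0.58331 mol Ca, 0.58331 mol O.
FeO: 28.30/71.844 = 0.39391 mol → 0.39391 mol Fe, 0.39391 mol O.
SiO2: 35.95/60.083 = 0.59834 mol → 0.59834 mol Si, 1.19668 mol O.
Total oxygen = 2.17390 mol. Normalization factor = 12/2.17390 = 5.52003.
Ca per 12 O = 0.58331 × 5.52003 = 3.220.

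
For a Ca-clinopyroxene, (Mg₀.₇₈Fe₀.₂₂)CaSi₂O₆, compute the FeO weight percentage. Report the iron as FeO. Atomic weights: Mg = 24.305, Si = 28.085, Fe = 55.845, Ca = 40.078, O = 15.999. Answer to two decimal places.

7.07 wt%

M((Mg₀.₇₈Fe₀.₂₂)CaSi₂O₆) = 223.486 g/mol; M(FeO) = 71.844 g/mol.
Moles FeO per formula unit = 0.22 Fe ÷ 1 = 0.2200.
FeO fraction = (0.2200 × 71.844) / 223.486 = 15.806/223.486 = 0.0707.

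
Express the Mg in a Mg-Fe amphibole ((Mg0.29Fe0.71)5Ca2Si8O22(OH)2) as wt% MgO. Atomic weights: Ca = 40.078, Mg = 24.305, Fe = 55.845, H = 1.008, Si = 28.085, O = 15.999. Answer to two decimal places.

Formula mass = 924.320 g/mol.
1.45 Mg → 1.4500 mol MgO per formula unit; M(MgO) = 40.304, so MgO mass = 58.441 g.
58.441/924.320 × 100 = 6.32 wt%.

6.32 wt%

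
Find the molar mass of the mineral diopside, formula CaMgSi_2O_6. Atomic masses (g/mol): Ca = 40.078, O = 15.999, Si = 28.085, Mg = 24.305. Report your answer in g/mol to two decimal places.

The formula mass is the sum 1*40.078 + 1*24.305 + 2*28.085 + 6*15.999.

216.55 g/mol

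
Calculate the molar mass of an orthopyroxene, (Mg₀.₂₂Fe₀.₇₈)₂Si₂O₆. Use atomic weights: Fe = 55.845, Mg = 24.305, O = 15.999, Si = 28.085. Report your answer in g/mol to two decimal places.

M = 0.44×24.305 + 1.56×55.845 + 2×28.085 + 6×15.999

249.98 g/mol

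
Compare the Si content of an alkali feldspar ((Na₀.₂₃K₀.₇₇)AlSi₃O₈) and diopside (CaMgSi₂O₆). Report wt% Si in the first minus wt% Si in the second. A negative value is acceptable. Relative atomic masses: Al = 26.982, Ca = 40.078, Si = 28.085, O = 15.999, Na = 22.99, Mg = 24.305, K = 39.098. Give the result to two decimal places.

Si in (Na₀.₂₃K₀.₇₇)AlSi₃O₈: molar mass 274.622 g/mol; 3×28.085 = 84.255 g → 30.68 wt%.
Si in CaMgSi₂O₆: molar mass 216.547 g/mol; 2×28.085 = 56.170 g → 25.94 wt%.
Difference = 30.68 − 25.94 = 4.74 percentage points.

4.74 percentage points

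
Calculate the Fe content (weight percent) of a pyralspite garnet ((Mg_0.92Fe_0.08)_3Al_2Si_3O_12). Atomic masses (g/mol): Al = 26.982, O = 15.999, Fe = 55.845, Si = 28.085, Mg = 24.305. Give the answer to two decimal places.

Molar mass of (Mg_0.92Fe_0.08)_3Al_2Si_3O_12: 2.76×24.305 + 0.24×55.845 + 2×26.982 + 3×28.085 + 12×15.999 = 410.692 g/mol.
Mass of Fe per formula unit: 0.24 × 55.845 = 13.403 g.
Weight fraction Fe = 13.403 / 410.692 = 0.0326.

3.26 weight percent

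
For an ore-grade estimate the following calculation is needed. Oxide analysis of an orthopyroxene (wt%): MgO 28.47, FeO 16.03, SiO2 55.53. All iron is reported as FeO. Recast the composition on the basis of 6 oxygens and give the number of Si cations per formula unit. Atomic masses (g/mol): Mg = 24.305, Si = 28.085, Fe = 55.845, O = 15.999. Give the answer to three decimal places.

1.996 Si apfu

28.47 wt% MgO ÷ 40.304 g/mol = 0.70638 mol, giving 0.70638 Mg and 0.70638 O.
16.03 wt% FeO ÷ 71.844 g/mol = 0.22312 mol, giving 0.22312 Fe and 0.22312 O.
55.53 wt% SiO2 ÷ 60.083 g/mol = 0.92422 mol, giving 0.92422 Si and 1.84844 O.
Oxygen sums to 2.77794; scaling by 6/2.77794 = 2.15987 puts the formula on 6 O.
Si: 0.92422 × 2.15987 = 1.996 atoms per formula unit.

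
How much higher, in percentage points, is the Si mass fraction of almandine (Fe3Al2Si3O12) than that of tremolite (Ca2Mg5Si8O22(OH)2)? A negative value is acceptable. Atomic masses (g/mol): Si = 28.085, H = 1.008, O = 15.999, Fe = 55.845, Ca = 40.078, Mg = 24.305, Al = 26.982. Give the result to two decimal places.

-10.73 percentage points

M(Fe3Al2Si3O12) = 497.742 g/mol, so wt% Si = 84.255/497.742 × 100 = 16.93%.
M(Ca2Mg5Si8O22(OH)2) = 812.353 g/mol, so wt% Si = 224.680/812.353 × 100 = 27.66%.
16.93 − 27.66 = -10.73 pp.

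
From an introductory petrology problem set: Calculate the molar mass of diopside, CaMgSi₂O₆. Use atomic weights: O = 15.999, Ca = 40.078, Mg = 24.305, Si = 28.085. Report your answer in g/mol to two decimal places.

M = 1*40.078 + 1*24.305 + 2*28.085 + 6*15.999

216.55 g/mol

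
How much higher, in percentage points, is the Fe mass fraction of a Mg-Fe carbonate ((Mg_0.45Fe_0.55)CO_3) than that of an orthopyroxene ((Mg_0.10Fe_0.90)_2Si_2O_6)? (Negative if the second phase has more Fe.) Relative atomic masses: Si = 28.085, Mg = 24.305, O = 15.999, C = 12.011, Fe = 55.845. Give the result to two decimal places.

First mineral: 30.715 g Fe in 101.660 g formula = 30.21 wt% Fe.
Second mineral: 100.521 g Fe in 257.546 g formula = 39.03 wt% Fe.
30.21% − 39.03% gives a difference of -8.82 percentage points.

-8.82 percentage points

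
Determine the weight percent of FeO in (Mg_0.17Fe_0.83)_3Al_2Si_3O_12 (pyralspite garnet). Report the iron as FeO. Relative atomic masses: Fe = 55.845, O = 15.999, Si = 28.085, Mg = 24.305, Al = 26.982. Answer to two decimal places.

M((Mg_0.17Fe_0.83)_3Al_2Si_3O_12) = 481.657 g/mol; M(FeO) = 71.844 g/mol.
Moles FeO per formula unit = 2.49 Fe ÷ 1 = 2.4900.
FeO fraction = (2.4900 × 71.844) / 481.657 = 178.892/481.657 = 0.3714.

37.14 wt%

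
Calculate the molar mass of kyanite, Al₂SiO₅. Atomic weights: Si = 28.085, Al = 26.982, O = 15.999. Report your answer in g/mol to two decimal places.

M = 2*26.982 + 1*28.085 + 5*15.999

162.04 g/mol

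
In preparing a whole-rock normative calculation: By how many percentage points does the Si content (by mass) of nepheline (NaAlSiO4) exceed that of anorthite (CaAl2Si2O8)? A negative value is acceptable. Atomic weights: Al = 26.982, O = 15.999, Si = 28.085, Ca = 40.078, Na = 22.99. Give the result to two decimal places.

-0.42 percentage points

Si in NaAlSiO4: molar mass 142.053 g/mol; 1×28.085 = 28.085 g → 19.77 wt%.
Si in CaAl2Si2O8: molar mass 278.204 g/mol; 2×28.085 = 56.170 g → 20.19 wt%.
Difference = 19.77 − 20.19 = -0.42 percentage points.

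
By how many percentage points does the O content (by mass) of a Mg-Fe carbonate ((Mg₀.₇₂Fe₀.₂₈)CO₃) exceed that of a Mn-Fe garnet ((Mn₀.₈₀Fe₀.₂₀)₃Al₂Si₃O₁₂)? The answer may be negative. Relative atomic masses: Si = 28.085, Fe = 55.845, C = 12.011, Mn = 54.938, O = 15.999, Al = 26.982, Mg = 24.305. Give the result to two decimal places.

12.79 percentage points

First mineral: 47.997 g O in 93.144 g formula = 51.53 wt% O.
Second mineral: 191.988 g O in 495.565 g formula = 38.74 wt% O.
51.53% − 38.74% gives a difference of 12.79 percentage points.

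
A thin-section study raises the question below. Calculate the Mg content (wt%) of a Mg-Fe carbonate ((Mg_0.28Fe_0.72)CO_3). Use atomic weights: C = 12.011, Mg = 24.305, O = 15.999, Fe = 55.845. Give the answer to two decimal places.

Formula mass = 0.28·24.305 + 0.72·55.845 + 1·12.011 + 3·15.999 = 107.022 g/mol, of which 6.805 g is Mg.
So Mg makes up 6.805/107.022 = 0.0636 of the mass, i.e. 6.36%.

6.36 wt%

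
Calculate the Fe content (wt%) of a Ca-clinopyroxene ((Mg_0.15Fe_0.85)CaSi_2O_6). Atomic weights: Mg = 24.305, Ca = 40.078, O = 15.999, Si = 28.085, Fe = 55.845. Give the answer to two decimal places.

19.51 wt%

M((Mg_0.15Fe_0.85)CaSi_2O_6) = 243.356 g/mol.
Fe contributes 0.85 × 55.845 = 47.468 g per mole.
47.468/243.356 = 0.1951 → 19.51%.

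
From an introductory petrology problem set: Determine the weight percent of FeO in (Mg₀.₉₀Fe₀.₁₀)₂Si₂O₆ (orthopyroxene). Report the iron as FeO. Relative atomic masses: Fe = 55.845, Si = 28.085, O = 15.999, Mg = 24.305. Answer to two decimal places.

6.94 wt%

Molar mass of (Mg₀.₉₀Fe₀.₁₀)₂Si₂O₆ = 1.80*24.305 + 0.20*55.845 + 2*28.085 + 6*15.999 = 207.082 g/mol.
Each formula unit contains 0.20 Fe, equivalent to 0.20/1 = 0.2000 mol FeO.
M(FeO) = 1×55.845 + 1×15.999 = 71.844 g/mol.
Mass of FeO per formula unit = 0.2000 × 71.844 = 14.369 g.
FeO wt% = 14.369 / 207.082 × 100 = 6.94%.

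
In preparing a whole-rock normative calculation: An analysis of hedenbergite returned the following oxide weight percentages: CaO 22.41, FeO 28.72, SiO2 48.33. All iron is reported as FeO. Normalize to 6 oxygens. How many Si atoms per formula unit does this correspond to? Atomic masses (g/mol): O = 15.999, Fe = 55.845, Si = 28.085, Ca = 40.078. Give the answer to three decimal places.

CaO: 22.41/56.077 = 0.39963 mol → 0.39963 mol Ca, 0.39963 mol O.
FeO: 28.72/71.844 = 0.39976 mol → 0.39976 mol Fe, 0.39976 mol O.
SiO2: 48.33/60.083 = 0.80439 mol → 0.80439 mol Si, 1.60878 mol O.
Total oxygen = 2.40817 mol. Normalization factor = 6/2.40817 = 2.49152.
Si per 6 O = 0.80439 × 2.49152 = 2.004.

2.004 Si apfu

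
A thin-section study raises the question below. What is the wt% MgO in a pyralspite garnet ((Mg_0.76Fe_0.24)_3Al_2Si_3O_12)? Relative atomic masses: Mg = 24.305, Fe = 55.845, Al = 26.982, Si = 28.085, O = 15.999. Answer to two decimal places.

21.58 wt%

Formula mass = 425.831 g/mol.
2.28 Mg → 2.2800 mol MgO per formula unit; M(MgO) = 40.304, so MgO mass = 91.893 g.
91.893/425.831 × 100 = 21.58 wt%.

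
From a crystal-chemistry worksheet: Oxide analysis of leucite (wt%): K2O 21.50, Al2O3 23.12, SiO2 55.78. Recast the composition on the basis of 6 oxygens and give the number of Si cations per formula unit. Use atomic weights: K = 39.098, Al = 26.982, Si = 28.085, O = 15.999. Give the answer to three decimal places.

21.50 wt% K2O ÷ 94.195 g/mol = 0.22825 mol, giving 0.45650 K and 0.22825 O.
23.12 wt% Al2O3 ÷ 101.961 g/mol = 0.22675 mol, giving 0.45350 Al and 0.68025 O.
55.78 wt% SiO2 ÷ 60.083 g/mol = 0.92838 mol, giving 0.92838 Si and 1.85676 O.
Oxygen sums to 2.76526; scaling by 6/2.76526 = 2.16978 puts the formula on 6 O.
Si: 0.92838 × 2.16978 = 2.014 atoms per formula unit.

2.014 Si apfu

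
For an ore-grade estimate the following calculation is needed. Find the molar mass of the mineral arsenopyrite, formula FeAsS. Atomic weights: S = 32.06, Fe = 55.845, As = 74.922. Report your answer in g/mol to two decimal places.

The formula mass is the sum 1(55.845) + 1(74.922) + 1(32.06).

162.83 g/mol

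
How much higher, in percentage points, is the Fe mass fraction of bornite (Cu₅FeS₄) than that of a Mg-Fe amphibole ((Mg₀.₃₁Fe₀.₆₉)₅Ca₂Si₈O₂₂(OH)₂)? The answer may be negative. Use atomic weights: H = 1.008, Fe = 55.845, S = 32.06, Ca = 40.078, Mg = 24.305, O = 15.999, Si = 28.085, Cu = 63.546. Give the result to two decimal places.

First mineral: 55.845 g Fe in 501.815 g formula = 11.13 wt% Fe.
Second mineral: 192.665 g Fe in 921.166 g formula = 20.92 wt% Fe.
11.13% − 20.92% gives a difference of -9.79 percentage points.

-9.79 percentage points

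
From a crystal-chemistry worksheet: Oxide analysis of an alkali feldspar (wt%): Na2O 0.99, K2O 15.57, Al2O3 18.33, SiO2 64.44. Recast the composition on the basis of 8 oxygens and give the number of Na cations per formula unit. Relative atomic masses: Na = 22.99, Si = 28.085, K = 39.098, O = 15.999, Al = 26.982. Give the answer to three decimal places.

0.089 Na apfu

Na2O: 0.99/61.979 = 0.01597 mol → 0.03194 mol Na, 0.01597 mol O.
K2O: 15.57/94.195 = 0.16530 mol → 0.33060 mol K, 0.16530 mol O.
Al2O3: 18.33/101.961 = 0.17977 mol → 0.35954 mol Al, 0.53931 mol O.
SiO2: 64.44/60.083 = 1.07252 mol → 1.07252 mol Si, 2.14504 mol O.
Total oxygen = 2.86562 mol. Normalization factor = 8/2.86562 = 2.79172.
Na per 8 O = 0.03194 × 2.79172 = 0.089.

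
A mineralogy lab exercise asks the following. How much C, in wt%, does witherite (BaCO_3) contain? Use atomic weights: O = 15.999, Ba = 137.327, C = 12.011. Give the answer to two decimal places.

6.09 wt%

M(BaCO_3) = 197.335 g/mol.
C contributes 1 × 12.011 = 12.011 g per mole.
12.011/197.335 = 0.0609 → 6.09%.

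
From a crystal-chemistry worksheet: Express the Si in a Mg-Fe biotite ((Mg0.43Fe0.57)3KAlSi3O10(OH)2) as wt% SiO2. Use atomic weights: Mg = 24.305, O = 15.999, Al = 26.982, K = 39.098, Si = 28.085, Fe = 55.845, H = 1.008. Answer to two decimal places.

38.25 wt%

Molar mass of (Mg0.43Fe0.57)3KAlSi3O10(OH)2 = 1.29·24.305 + 1.71·55.845 + 1·39.098 + 1·26.982 + 3·28.085 + 12·15.999 + 2·1.008 = 471.187 g/mol.
Each formula unit contains 3 Si, equivalent to 3/1 = 3.0000 mol SiO2.
M(SiO2) = 1×28.085 + 2×15.999 = 60.083 g/mol.
Mass of SiO2 per formula unit = 3.0000 × 60.083 = 180.249 g.
SiO2 wt% = 180.249 / 471.187 × 100 = 38.25%.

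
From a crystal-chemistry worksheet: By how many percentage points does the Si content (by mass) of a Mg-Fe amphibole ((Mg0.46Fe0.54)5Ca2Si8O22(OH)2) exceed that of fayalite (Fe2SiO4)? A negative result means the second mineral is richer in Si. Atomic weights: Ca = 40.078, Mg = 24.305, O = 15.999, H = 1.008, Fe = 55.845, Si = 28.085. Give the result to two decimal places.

First mineral: 224.680 g Si in 897.511 g formula = 25.03 wt% Si.
Second mineral: 28.085 g Si in 203.771 g formula = 13.78 wt% Si.
25.03% − 13.78% gives a difference of 11.25 percentage points.

11.25 percentage points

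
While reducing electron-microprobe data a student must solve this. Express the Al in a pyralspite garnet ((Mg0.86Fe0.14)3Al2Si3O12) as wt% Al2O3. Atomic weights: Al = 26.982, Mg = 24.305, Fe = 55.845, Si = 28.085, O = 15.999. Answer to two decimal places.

24.49 wt%

Formula mass = 416.369 g/mol.
2 Al → 1.0000 mol Al2O3 per formula unit; M(Al2O3) = 101.961, so Al2O3 mass = 101.961 g.
101.961/416.369 × 100 = 24.49 wt%.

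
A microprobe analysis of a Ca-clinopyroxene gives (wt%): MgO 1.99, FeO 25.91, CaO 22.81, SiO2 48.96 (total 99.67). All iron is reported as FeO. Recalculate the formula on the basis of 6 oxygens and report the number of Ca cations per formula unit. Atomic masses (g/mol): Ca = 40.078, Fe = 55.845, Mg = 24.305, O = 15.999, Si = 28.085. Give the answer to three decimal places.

0.998 Ca apfu

MgO: 1.99/40.304 = 0.04937 mol → 0.04937 mol Mg, 0.04937 mol O.
FeO: 25.91/71.844 = 0.36064 mol → 0.36064 mol Fe, 0.36064 mol O.
CaO: 22.81/56.077 = 0.40676 mol → 0.40676 mol Ca, 0.40676 mol O.
SiO2: 48.96/60.083 = 0.81487 mol → 0.81487 mol Si, 1.62974 mol O.
Total oxygen = 2.44651 mol. Normalization factor = 6/2.44651 = 2.45247.
Ca per 6 O = 0.40676 × 2.45247 = 0.998.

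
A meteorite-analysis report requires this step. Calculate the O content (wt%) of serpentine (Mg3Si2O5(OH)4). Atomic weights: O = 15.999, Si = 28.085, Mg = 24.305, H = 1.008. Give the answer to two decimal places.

Molar mass of Mg3Si2O5(OH)4: 3*24.305 + 2*28.085 + 9*15.999 + 4*1.008 = 277.108 g/mol.
Mass of O per formula unit: 9 × 15.999 = 143.991 g.
Weight fraction O = 143.991 / 277.108 = 0.5196.

51.96 wt%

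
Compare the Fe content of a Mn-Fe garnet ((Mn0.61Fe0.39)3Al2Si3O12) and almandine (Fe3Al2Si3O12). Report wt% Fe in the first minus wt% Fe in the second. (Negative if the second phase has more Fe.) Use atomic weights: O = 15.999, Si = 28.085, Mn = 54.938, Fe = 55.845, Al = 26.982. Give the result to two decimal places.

-20.49 percentage points

Fe in (Mn0.61Fe0.39)3Al2Si3O12: molar mass 496.082 g/mol; 1.17×55.845 = 65.339 g → 13.17 wt%.
Fe in Fe3Al2Si3O12: molar mass 497.742 g/mol; 3×55.845 = 167.535 g → 33.66 wt%.
Difference = 13.17 − 33.66 = -20.49 percentage points.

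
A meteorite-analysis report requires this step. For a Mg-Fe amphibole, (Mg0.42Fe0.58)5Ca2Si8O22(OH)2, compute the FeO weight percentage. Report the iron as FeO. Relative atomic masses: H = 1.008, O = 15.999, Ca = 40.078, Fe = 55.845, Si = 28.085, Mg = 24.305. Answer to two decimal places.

M((Mg0.42Fe0.58)5Ca2Si8O22(OH)2) = 903.819 g/mol; M(FeO) = 71.844 g/mol.
Moles FeO per formula unit = 2.90 Fe ÷ 1 = 2.9000.
FeO fraction = (2.9000 × 71.844) / 903.819 = 208.348/903.819 = 0.2305.

23.05 wt%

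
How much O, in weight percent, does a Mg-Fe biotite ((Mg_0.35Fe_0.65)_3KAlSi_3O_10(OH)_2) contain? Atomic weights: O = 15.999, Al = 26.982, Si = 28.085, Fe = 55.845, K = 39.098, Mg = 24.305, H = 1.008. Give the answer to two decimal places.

40.10 weight percent

Formula mass = 1.05*24.305 + 1.95*55.845 + 1*39.098 + 1*26.982 + 3*28.085 + 12*15.999 + 2*1.008 = 478.757 g/mol, of which 191.988 g is O.
So O makes up 191.988/478.757 = 0.4010 of the mass, i.e. 40.10%.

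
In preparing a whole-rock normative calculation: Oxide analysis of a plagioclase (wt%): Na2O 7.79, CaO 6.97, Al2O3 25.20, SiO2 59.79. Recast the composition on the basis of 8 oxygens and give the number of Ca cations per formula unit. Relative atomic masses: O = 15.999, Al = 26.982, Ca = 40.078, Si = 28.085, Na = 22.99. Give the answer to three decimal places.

Na2O (M=61.979): mol = 0.12569; Na = 0.25138, O = 0.12569.
CaO (M=56.077): mol = 0.12429; Ca = 0.12429, O = 0.12429.
Al2O3 (M=101.961): mol = 0.24715; Al = 0.49430, O = 0.74145.
SiO2 (M=60.083): mol = 0.99512; Si = 0.99512, O = 1.99024.
ΣO = 2.98167; factor = 8/ΣO = 2.68306.
Ca apfu = 0.12429 × 2.68306 = 0.333.

0.333 Ca apfu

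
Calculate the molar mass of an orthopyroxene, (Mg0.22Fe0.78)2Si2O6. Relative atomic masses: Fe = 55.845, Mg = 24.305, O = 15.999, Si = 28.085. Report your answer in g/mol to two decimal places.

Mg: 0.44 × 24.305 = 10.6942
Fe: 1.56 × 55.845 = 87.1182
Si: 2 × 28.085 = 56.1700
O: 6 × 15.999 = 95.9940
Summing the contributions gives the formula mass.

249.98 g/mol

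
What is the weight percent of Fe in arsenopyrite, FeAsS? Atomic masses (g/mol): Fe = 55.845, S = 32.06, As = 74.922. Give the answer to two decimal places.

34.30 mass %

M(FeAsS) = 162.827 g/mol.
Fe contributes 1 × 55.845 = 55.845 g per mole.
55.845/162.827 = 0.3430 → 34.30%.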